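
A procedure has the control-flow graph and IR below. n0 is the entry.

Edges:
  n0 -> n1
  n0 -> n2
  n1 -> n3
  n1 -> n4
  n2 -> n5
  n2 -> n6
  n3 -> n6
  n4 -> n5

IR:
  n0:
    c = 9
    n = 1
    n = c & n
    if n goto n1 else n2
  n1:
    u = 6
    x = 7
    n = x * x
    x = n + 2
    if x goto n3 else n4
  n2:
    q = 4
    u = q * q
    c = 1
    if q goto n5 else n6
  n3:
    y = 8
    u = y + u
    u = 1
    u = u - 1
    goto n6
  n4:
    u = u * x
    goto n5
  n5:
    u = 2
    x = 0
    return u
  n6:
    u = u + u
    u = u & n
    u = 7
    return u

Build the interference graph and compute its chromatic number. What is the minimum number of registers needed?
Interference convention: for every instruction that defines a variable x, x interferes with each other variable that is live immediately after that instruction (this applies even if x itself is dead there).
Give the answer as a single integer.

Answer: 4

Working:
Per-block:
  n0: def={c,n} ue=∅
  n1: def={n,u,x} ue=∅
  n2: def={c,q,u} ue=∅
  n3: def={u,y} ue={u}
  n4: def={u} ue={u,x}
  n5: def={u,x} ue=∅
  n6: def={u} ue={n,u}

Backward fixpoint:
  live n0: ∅→{n}
  live n1: ∅→{n,u,x}
  live n2: {n}→{n,u}
  live n3: {n,u}→{n,u}
  live n4: {u,x}→∅
  live n5: ∅→∅
  live n6: {n,u}→∅

Interference:
  c: {n,q,u}
  n: {c,q,u,x,y}
  q: {c,n,u}
  u: {c,n,q,x,y}
  x: {n,u}
  y: {n,u}

Registers:
  clique {c,n,q,u} ⇒ need ≥ 4
  4-colouring: c0={n}  c1={u}  c2={c,x,y}  c3={q}
  χ = 4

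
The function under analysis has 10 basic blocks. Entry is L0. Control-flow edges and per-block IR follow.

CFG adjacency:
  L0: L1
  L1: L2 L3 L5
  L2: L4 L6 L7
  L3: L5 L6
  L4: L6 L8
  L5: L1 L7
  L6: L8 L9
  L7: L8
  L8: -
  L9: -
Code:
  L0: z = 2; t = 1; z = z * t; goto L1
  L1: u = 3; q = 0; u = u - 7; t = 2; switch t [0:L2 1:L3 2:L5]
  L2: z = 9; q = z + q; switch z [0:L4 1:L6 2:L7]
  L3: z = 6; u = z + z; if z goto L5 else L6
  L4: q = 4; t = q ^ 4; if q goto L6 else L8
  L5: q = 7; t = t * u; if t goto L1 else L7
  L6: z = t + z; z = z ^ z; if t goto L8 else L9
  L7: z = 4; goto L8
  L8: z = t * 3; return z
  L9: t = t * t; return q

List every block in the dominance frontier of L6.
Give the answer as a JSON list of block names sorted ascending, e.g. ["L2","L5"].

Answer: ["L8"]

Working:
idom tree: L1←L0 L2←L1 L3←L1 L4←L2 L5←L1 L6←L1 L7←L1 L8←L1 L9←L6
Join-block Dom:
  L1: preds {L0,L5}: {L0} ∩ {L0,L1,L5} = {L0}; idom=L0
  L5: preds {L1,L3}: {L0,L1} ∩ {L0,L1,L3} = {L0,L1}; idom=L1
  L6: preds {L2,L3,L4}: {L0,L1,L2} ∩ {L0,L1,L3} ∩ {L0,L1,L2,L4} = {L0,L1}; idom=L1
  L7: preds {L2,L5}: {L0,L1,L2} ∩ {L0,L1,L5} = {L0,L1}; idom=L1
  L8: preds {L4,L6,L7}: {L0,L1,L2,L4} ∩ {L0,L1,L6} ∩ {L0,L1,L7} = {L0,L1}; idom=L1

DF derivation:
  L1←L0: walk · to L0
  L1←L5: walk L5→L1 to L0
  L5←L1: walk · to L1
  L5←L3: walk L3 to L1
  L6←L2: walk L2 to L1
  L6←L3: walk L3 to L1
  L6←L4: walk L4→L2 to L1
  L7←L2: walk L2 to L1
  L7←L5: walk L5 to L1
  L8←L4: walk L4→L2 to L1
  L8←L6: walk L6 to L1
  L8←L7: walk L7 to L1
  L0: DF=∅
  L1: DF={L1}
  L2: DF={L6,L7,L8}
  L3: DF={L5,L6}
  L4: DF={L6,L8}
  L5: DF={L1,L7}
  L6: DF={L8}
  L7: DF={L8}
  L8: DF=∅
  L9: DF=∅

DF(L6) = ["L8"]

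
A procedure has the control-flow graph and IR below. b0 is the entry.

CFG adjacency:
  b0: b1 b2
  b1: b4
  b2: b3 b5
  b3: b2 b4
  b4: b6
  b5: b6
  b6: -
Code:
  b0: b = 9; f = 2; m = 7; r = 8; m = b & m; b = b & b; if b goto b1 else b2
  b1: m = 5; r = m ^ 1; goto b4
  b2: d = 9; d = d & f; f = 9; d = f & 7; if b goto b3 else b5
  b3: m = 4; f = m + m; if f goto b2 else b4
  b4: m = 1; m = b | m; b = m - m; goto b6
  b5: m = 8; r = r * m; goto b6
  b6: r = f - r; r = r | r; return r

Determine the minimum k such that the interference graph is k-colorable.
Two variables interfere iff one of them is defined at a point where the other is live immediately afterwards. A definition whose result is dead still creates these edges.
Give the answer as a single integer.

Per-block:
  b0: {b,f,m,r} / ∅
  b1: {m,r} / ∅
  b2: {d,f} / {b,f}
  b3: {f,m} / ∅
  b4: {b,m} / {b}
  b5: {m,r} / {r}
  b6: {r} / {f,r}

Backward fixpoint:
  b0 li=∅ lo={b,f,r}
  b1 li={b,f} lo={b,f,r}
  b2 li={b,f,r} lo={b,f,r}
  b3 li={b,r} lo={b,f,r}
  b4 li={b,f,r} lo={f,r}
  b5 li={f,r} lo={f,r}
  b6 li={f,r} lo=∅

Conflict graph:
  b — {d,f,m,r}
  d — {b,f,r}
  f — {b,d,m,r}
  m — {b,f,r}
  r — {b,d,f,m}

Registers:
  {b,d,f,r} pairwise interfere (4-clique) ⇒ χ ≥ 4
  4-colouring: c0={b}  c1={f}  c2={r}  c3={d,m}
  χ = 4

Answer: 4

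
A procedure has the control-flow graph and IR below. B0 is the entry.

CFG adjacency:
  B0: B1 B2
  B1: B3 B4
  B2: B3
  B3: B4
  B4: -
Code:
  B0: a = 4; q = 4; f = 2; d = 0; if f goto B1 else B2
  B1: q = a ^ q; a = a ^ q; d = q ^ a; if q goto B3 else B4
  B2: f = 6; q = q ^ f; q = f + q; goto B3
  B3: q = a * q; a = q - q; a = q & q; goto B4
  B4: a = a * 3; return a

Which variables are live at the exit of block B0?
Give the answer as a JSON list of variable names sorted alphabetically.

Block summaries:
  B0 def {a,d,f,q} use ∅
  B1 def {a,d,q} use {a,q}
  B2 def {f,q} use {q}
  B3 def {a,q} use {a,q}
  B4 def {a} use {a}

Live sets:
  B0: in=∅ out={a,q}
  B1: in={a,q} out={a,q}
  B2: in={a,q} out={a,q}
  B3: in={a,q} out={a}
  B4: in={a} out=∅

live-out(B0) = ["a", "q"]

Answer: ["a", "q"]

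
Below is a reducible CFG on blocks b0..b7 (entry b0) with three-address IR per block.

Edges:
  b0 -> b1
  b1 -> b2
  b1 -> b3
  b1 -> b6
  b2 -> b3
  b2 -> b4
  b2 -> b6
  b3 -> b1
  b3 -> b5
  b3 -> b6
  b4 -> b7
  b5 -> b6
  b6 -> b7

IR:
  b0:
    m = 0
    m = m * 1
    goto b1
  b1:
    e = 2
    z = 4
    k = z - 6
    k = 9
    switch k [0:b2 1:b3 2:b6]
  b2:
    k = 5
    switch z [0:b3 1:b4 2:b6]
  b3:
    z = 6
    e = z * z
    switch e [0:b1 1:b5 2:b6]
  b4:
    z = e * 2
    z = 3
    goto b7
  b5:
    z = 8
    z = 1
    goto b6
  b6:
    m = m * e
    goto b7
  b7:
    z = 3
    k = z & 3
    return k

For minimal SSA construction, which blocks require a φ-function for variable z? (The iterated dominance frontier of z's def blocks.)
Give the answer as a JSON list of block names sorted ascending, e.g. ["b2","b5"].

idom tree: b1←b0 b2←b1 b3←b1 b4←b2 b5←b3 b6←b1 b7←b1
Join-block Dom:
  b1: preds {b0,b3}: {b0} ∩ {b0,b1,b3} = {b0}; idom=b0
  b3: preds {b1,b2}: {b0,b1} ∩ {b0,b1,b2} = {b0,b1}; idom=b1
  b6: preds {b1,b2,b3,b5}: {b0,b1} ∩ {b0,b1,b2} ∩ {b0,b1,b3} ∩ {b0,b1,b3,b5} = {b0,b1}; idom=b1
  b7: preds {b4,b6}: {b0,b1,b2,b4} ∩ {b0,b1,b6} = {b0,b1}; idom=b1

Frontier:
  b1←b0: walk · to b0
  b1←b3: walk b3→b1 to b0
  b3←b1: walk · to b1
  b3←b2: walk b2 to b1
  b6←b1: walk · to b1
  b6←b2: walk b2 to b1
  b6←b3: walk b3 to b1
  b6←b5: walk b5→b3 to b1
  b7←b4: walk b4→b2 to b1
  b7←b6: walk b6 to b1
  DF(b0)=∅
  DF(b1)={b1}
  DF(b2)={b3,b6,b7}
  DF(b3)={b1,b6}
  DF(b4)={b7}
  DF(b5)={b6}
  DF(b6)={b7}
  DF(b7)=∅

φ for z: defs {b1,b3,b4,b5,b7}
  DF⁺ = {b1,b6,b7}

Answer: ["b1", "b6", "b7"]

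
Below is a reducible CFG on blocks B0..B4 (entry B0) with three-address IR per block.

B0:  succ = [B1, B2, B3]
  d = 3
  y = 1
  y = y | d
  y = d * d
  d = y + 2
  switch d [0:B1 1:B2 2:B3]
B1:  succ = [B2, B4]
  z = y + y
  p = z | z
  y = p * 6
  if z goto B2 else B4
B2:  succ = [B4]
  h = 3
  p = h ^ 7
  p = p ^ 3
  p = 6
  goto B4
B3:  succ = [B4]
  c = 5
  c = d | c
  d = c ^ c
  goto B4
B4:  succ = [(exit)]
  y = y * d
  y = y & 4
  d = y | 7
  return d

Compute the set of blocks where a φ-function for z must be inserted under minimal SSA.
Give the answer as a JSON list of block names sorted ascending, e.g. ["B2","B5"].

Answer: ["B2", "B4"]

Analysis:
idom tree: B1←B0 B2←B0 B3←B0 B4←B0
Join-block Dom:
  B2: preds {B0,B1}: {B0} ∩ {B0,B1} = {B0}; idom=B0
  B4: preds {B1,B2,B3}: {B0,B1} ∩ {B0,B2} ∩ {B0,B3} = {B0}; idom=B0

DF walk-up:
  B2←B0: walk · to B0
  B2←B1: walk B1 to B0
  B4←B1: walk B1 to B0
  B4←B2: walk B2 to B0
  B4←B3: walk B3 to B0
  DF(B0)=∅
  DF(B1)={B2,B4}
  DF(B2)={B4}
  DF(B3)={B4}
  DF(B4)=∅

φ for z: defs {B1}
  DF⁺ = {B2,B4}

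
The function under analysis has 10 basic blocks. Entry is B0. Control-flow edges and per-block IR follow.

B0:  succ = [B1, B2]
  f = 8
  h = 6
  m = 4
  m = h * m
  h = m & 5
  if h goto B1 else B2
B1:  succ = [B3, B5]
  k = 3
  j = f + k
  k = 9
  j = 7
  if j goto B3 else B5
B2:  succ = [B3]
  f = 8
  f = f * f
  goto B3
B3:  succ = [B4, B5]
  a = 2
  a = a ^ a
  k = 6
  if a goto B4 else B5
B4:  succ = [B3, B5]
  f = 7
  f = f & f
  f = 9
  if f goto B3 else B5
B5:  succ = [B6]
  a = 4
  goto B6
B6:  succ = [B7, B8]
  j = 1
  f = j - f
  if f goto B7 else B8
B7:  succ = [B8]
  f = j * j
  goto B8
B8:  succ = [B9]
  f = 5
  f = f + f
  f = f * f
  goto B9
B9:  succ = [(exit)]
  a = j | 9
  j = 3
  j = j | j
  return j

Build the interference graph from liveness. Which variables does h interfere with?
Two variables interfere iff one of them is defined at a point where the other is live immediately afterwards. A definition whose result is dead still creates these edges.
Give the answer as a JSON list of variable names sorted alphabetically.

Per-block:
  B0: def={f,h,m} ue=∅
  B1: def={j,k} ue={f}
  B2: def={f} ue=∅
  B3: def={a,k} ue=∅
  B4: def={f} ue=∅
  B5: def={a} ue=∅
  B6: def={f,j} ue={f}
  B7: def={f} ue={j}
  B8: def={f} ue=∅
  B9: def={a,j} ue={j}

Live sets:
  B0: in=∅ out={f}
  B1: in={f} out={f}
  B2: in=∅ out={f}
  B3: in={f} out={f}
  B4: in=∅ out={f}
  B5: in={f} out={f}
  B6: in={f} out={j}
  B7: in={j} out={j}
  B8: in={j} out={j}
  B9: in={j} out=∅

Conflict graph:
  a↔{f,k}
  f↔{a,h,j,k,m}
  h↔{f,m}
  j↔{f}
  k↔{a,f}
  m↔{f,h}

N(h) = ["f", "m"]

Answer: ["f", "m"]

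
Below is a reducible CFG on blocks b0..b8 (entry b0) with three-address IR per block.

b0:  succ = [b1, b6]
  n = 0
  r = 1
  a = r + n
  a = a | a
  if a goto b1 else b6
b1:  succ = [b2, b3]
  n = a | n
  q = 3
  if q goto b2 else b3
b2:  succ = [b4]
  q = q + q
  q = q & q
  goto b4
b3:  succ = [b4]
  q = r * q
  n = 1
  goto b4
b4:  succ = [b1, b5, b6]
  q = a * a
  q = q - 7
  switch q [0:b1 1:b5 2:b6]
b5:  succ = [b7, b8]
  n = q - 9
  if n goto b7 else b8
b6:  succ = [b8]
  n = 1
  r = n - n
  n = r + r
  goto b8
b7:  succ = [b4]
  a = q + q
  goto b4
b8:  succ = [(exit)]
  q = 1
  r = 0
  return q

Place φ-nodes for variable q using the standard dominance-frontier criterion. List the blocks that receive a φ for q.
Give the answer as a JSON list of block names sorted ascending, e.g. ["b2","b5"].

idom tree: b1←b0 b2←b1 b3←b1 b4←b1 b5←b4 b6←b0 b7←b5 b8←b0
Dom∩ at merges:
  b1: preds {b0,b4}: {b0} ∩ {b0,b1,b4} = {b0}; idom=b0
  b4: preds {b2,b3,b7}: {b0,b1,b2} ∩ {b0,b1,b3} ∩ {b0,b1,b4,b5,b7} = {b0,b1}; idom=b1
  b6: preds {b0,b4}: {b0} ∩ {b0,b1,b4} = {b0}; idom=b0
  b8: preds {b5,b6}: {b0,b1,b4,b5} ∩ {b0,b6} = {b0}; idom=b0

DF derivation:
  b1←b0: walk · to b0
  b1←b4: walk b4→b1 to b0
  b4←b2: walk b2 to b1
  b4←b3: walk b3 to b1
  b4←b7: walk b7→b5→b4 to b1
  b6←b0: walk · to b0
  b6←b4: walk b4→b1 to b0
  b8←b5: walk b5→b4→b1 to b0
  b8←b6: walk b6 to b0
  DF(b0)=∅
  DF(b1)={b1,b6,b8}
  DF(b2)={b4}
  DF(b3)={b4}
  DF(b4)={b1,b4,b6,b8}
  DF(b5)={b4,b8}
  DF(b6)={b8}
  DF(b7)={b4}
  DF(b8)=∅

φ for q: defs {b1,b2,b3,b4,b8}
  DF⁺ = {b1,b4,b6,b8}

Answer: ["b1", "b4", "b6", "b8"]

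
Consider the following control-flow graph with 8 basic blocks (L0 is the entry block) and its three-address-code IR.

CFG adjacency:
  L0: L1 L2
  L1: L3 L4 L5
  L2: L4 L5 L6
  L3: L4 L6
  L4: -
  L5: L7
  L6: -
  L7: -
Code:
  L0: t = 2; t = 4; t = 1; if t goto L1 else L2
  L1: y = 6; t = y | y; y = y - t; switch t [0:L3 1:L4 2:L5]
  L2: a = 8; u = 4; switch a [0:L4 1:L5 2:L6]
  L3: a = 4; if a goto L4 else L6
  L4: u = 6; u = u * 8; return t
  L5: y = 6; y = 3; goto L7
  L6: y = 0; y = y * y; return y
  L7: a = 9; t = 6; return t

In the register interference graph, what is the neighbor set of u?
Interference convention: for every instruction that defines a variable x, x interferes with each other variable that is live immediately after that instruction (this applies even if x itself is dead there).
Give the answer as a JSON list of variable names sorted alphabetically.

Block summaries:
  L0: def={t} ue=∅
  L1: def={t,y} ue=∅
  L2: def={a,u} ue=∅
  L3: def={a} ue=∅
  L4: def={u} ue={t}
  L5: def={y} ue=∅
  L6: def={y} ue=∅
  L7: def={a,t} ue=∅

Live sets:
  live L0: ∅→{t}
  live L1: ∅→{t}
  live L2: {t}→{t}
  live L3: {t}→{t}
  live L4: {t}→∅
  live L5: ∅→∅
  live L6: ∅→∅
  live L7: ∅→∅

Conflict graph:
  a — {t,u}
  t — {a,u,y}
  u — {a,t}
  y — {t}

N(u) = ["a", "t"]

Answer: ["a", "t"]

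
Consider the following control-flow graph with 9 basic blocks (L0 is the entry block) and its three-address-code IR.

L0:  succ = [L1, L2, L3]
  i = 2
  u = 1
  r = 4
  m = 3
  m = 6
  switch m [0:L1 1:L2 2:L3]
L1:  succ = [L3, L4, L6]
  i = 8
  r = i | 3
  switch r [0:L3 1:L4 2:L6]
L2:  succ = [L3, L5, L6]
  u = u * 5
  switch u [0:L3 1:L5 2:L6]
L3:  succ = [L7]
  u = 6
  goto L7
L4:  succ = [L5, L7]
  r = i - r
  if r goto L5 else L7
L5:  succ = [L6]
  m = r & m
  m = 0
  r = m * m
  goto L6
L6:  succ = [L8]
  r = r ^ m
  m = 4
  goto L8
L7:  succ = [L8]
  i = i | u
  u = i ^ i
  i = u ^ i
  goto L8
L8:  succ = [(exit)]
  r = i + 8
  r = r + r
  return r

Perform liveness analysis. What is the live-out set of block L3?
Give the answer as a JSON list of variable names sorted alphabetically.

Answer: ["i", "u"]

Derivation:
Block summaries:
  L0 def {i,m,r,u} use ∅
  L1 def {i,r} use ∅
  L2 def {u} use {u}
  L3 def {u} use ∅
  L4 def {r} use {i,r}
  L5 def {m,r} use {m,r}
  L6 def {m,r} use {m,r}
  L7 def {i,u} use {i,u}
  L8 def {r} use {i}

Live sets:
  L0 li=∅ lo={i,m,r,u}
  L1 li={m,u} lo={i,m,r,u}
  L2 li={i,m,r,u} lo={i,m,r}
  L3 li={i} lo={i,u}
  L4 li={i,m,r,u} lo={i,m,r,u}
  L5 li={i,m,r} lo={i,m,r}
  L6 li={i,m,r} lo={i}
  L7 li={i,u} lo={i}
  L8 li={i} lo=∅

live-out(L3) = ["i", "u"]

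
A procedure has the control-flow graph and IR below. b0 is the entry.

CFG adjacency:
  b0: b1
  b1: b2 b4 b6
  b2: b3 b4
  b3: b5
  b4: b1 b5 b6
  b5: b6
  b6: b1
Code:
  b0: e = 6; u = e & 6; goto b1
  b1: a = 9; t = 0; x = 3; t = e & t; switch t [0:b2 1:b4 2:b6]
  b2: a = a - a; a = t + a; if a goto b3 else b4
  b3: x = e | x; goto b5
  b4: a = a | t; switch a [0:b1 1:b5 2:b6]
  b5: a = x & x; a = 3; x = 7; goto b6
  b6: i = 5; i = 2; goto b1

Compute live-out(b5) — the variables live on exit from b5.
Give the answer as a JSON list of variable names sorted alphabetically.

Block summaries:
  b0 def {e,u} use ∅
  b1 def {a,t,x} use {e}
  b2 def {a} use {a,t}
  b3 def {x} use {e,x}
  b4 def {a} use {a,t}
  b5 def {a,x} use {x}
  b6 def {i} use ∅

Liveness:
  b0: in=∅ out={e}
  b1: in={e} out={a,e,t,x}
  b2: in={a,e,t,x} out={a,e,t,x}
  b3: in={e,x} out={e,x}
  b4: in={a,e,t,x} out={e,x}
  b5: in={e,x} out={e}
  b6: in={e} out={e}

live-out(b5) = ["e"]

Answer: ["e"]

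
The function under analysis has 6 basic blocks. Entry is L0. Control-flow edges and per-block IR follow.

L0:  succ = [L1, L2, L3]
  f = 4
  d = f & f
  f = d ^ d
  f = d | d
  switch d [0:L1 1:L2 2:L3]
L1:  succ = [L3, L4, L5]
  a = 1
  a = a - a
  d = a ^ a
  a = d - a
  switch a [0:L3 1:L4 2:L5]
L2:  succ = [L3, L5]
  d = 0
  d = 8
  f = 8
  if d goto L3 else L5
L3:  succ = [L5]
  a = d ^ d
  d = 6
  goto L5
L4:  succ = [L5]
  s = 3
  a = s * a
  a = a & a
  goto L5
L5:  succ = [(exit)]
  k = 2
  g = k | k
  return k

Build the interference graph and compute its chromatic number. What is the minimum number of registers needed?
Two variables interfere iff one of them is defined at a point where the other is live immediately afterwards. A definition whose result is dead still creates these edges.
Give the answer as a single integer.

Answer: 2

Derivation:
def/use:
  L0: def={d,f} ue=∅
  L1: def={a,d} ue=∅
  L2: def={d,f} ue=∅
  L3: def={a,d} ue={d}
  L4: def={a,s} ue={a}
  L5: def={g,k} ue=∅

Backward fixpoint:
  L0: in=∅ out={d}
  L1: in=∅ out={a,d}
  L2: in=∅ out={d}
  L3: in={d} out=∅
  L4: in={a} out=∅
  L5: in=∅ out=∅

Interfere edges:
  a↔{d,s}
  d↔{a,f}
  f↔{d}
  g↔{k}
  k↔{g}
  s↔{a}

Registers:
  lower bound: {a,d} mutually conflict ⇒ χ ≥ 2
  assign a→R0 d→R1 f→R0 g→R0 k→R1 s→R1 — no edge inside a register ⇒ χ ≤ 2
  χ = 2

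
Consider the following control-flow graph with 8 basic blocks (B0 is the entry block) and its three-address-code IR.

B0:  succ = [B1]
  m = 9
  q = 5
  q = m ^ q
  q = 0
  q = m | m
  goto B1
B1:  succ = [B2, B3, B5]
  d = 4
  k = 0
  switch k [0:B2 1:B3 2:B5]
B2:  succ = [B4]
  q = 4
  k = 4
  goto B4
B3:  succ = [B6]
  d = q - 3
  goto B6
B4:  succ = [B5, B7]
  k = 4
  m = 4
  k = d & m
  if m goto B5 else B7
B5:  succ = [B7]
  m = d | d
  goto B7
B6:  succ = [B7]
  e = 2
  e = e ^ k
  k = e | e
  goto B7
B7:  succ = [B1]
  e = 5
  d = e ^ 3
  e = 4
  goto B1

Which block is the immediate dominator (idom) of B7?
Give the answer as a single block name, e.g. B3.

idom tree: B1←B0 B2←B1 B3←B1 B4←B2 B5←B1 B6←B3 B7←B1
Dom at joins:
  B1: preds {B0,B7}: {B0} ∩ {B0,B1,B7} = {B0}; idom=B0
  B5: preds {B1,B4}: {B0,B1} ∩ {B0,B1,B2,B4} = {B0,B1}; idom=B1
  B7: preds {B4,B5,B6}: {B0,B1,B2,B4} ∩ {B0,B1,B5} ∩ {B0,B1,B3,B6} = {B0,B1}; idom=B1

idom(B7) = B1

Answer: B1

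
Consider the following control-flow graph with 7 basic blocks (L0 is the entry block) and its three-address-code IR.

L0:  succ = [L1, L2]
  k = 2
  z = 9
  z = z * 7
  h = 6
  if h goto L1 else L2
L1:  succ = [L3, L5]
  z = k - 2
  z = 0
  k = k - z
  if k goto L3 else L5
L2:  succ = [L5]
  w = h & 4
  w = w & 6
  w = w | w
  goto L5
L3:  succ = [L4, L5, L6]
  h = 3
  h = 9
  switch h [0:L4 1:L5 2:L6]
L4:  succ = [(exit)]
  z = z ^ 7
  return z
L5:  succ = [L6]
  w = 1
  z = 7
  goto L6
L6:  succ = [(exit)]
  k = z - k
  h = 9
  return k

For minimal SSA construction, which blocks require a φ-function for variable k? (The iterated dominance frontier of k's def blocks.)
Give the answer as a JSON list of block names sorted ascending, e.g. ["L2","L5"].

Answer: ["L5", "L6"]

Derivation:
idom tree: L1←L0 L2←L0 L3←L1 L4←L3 L5←L0 L6←L0
Dom at joins:
  L5: preds {L1,L2,L3}: {L0,L1} ∩ {L0,L2} ∩ {L0,L1,L3} = {L0}; idom=L0
  L6: preds {L3,L5}: {L0,L1,L3} ∩ {L0,L5} = {L0}; idom=L0

Frontier:
  L5←L1: walk L1 to L0
  L5←L2: walk L2 to L0
  L5←L3: walk L3→L1 to L0
  L6←L3: walk L3→L1 to L0
  L6←L5: walk L5 to L0
  L0: DF=∅
  L1: DF={L5,L6}
  L2: DF={L5}
  L3: DF={L5,L6}
  L4: DF=∅
  L5: DF={L6}
  L6: DF=∅

φ for k: defs {L0,L1,L6}
  DF⁺ = {L5,L6}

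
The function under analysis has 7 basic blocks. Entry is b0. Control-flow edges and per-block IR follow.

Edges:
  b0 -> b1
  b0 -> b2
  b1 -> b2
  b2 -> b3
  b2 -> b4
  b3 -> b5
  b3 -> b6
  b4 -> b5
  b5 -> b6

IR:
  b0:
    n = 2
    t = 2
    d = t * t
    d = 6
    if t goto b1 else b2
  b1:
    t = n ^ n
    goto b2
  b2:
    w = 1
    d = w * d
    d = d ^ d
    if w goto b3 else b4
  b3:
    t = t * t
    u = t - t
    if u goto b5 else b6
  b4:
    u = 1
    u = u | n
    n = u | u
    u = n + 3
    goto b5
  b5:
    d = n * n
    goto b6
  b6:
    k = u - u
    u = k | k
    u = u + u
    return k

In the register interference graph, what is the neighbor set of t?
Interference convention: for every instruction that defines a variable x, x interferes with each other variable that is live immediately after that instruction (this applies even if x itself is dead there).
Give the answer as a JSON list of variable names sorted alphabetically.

Block summaries:
  b0: def={d,n,t} ue=∅
  b1: def={t} ue={n}
  b2: def={d,w} ue={d}
  b3: def={t,u} ue={t}
  b4: def={n,u} ue={n}
  b5: def={d} ue={n}
  b6: def={k,u} ue={u}

Live sets:
  b0: in=∅ out={d,n,t}
  b1: in={d,n} out={d,n,t}
  b2: in={d,n,t} out={n,t}
  b3: in={n,t} out={n,u}
  b4: in={n} out={n,u}
  b5: in={n,u} out={u}
  b6: in={u} out=∅

Interference:
  d↔{n,t,u,w}
  k↔{u}
  n↔{d,t,u,w}
  t↔{d,n,w}
  u↔{d,k,n}
  w↔{d,n,t}

N(t) = ["d", "n", "w"]

Answer: ["d", "n", "w"]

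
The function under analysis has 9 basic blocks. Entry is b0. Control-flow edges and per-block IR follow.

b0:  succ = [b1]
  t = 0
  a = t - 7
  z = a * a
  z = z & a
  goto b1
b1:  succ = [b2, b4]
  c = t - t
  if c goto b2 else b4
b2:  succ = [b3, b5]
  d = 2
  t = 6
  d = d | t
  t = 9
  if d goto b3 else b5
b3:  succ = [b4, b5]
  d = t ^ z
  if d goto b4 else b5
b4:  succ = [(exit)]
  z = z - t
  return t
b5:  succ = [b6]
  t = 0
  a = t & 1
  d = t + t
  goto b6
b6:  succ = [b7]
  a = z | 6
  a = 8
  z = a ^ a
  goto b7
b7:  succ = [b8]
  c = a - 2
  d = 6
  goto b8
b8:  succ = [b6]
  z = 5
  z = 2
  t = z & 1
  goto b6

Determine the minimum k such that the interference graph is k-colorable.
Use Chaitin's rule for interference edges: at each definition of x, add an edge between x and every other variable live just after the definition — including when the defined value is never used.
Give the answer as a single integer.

Answer: 3

Analysis:
def/use:
  b0 def {a,t,z} use ∅
  b1 def {c} use {t}
  b2 def {d,t} use ∅
  b3 def {d} use {t,z}
  b4 def {z} use {t,z}
  b5 def {a,d,t} use ∅
  b6 def {a,z} use {z}
  b7 def {c,d} use {a}
  b8 def {t,z} use ∅

Backward fixpoint:
  b0 li=∅ lo={t,z}
  b1 li={t,z} lo={t,z}
  b2 li={z} lo={t,z}
  b3 li={t,z} lo={t,z}
  b4 li={t,z} lo=∅
  b5 li={z} lo={z}
  b6 li={z} lo={a}
  b7 li={a} lo=∅
  b8 li=∅ lo={z}

Interference:
  a↔{t,z}
  c↔{t,z}
  d↔{t,z}
  t↔{a,c,d,z}
  z↔{a,c,d,t}

Registers:
  clique {a,t,z} ⇒ need ≥ 3
  assign a→r2 c→r2 d→r2 t→r0 z→r1 — no edge inside a register ⇒ χ ≤ 3
  χ = 3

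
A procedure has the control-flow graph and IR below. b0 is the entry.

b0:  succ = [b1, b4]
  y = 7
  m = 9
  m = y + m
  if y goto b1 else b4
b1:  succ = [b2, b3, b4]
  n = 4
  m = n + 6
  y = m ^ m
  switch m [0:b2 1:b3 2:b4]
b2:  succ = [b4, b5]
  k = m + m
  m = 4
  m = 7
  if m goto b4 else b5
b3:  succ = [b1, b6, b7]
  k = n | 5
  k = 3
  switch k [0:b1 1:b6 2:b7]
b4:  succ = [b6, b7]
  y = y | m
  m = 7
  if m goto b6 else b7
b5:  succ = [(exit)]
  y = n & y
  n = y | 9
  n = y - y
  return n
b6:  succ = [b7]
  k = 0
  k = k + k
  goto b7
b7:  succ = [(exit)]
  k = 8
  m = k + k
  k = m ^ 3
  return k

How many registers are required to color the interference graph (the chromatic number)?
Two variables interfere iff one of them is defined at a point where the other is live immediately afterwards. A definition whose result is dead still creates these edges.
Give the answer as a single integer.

def/use:
  b0: def={m,y} ue=∅
  b1: def={m,n,y} ue=∅
  b2: def={k,m} ue={m}
  b3: def={k} ue={n}
  b4: def={m,y} ue={m,y}
  b5: def={n,y} ue={n,y}
  b6: def={k} ue=∅
  b7: def={k,m} ue=∅

Live sets:
  b0: in=∅ out={m,y}
  b1: in=∅ out={m,n,y}
  b2: in={m,n,y} out={m,n,y}
  b3: in={n} out=∅
  b4: in={m,y} out=∅
  b5: in={n,y} out=∅
  b6: in=∅ out=∅
  b7: in=∅ out=∅

Interference:
  k — {n,y}
  m — {n,y}
  n — {k,m,y}
  y — {k,m,n}

Registers:
  clique {k,n,y} ⇒ need ≥ 3
  3-colouring: c0={n}  c1={y}  c2={k,m}
  χ = 3

Answer: 3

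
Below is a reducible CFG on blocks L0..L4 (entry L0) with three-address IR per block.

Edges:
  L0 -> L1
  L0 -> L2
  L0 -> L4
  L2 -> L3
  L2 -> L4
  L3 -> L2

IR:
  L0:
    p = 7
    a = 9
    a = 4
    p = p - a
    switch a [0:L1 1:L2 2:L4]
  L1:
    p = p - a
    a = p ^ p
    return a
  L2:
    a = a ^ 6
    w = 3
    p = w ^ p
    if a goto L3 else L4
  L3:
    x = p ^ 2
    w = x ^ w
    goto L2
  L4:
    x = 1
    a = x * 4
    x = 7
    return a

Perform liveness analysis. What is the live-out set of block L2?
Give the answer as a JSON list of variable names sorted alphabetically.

Block summaries:
  L0: def={a,p} ue=∅
  L1: def={a,p} ue={a,p}
  L2: def={a,p,w} ue={a,p}
  L3: def={w,x} ue={p,w}
  L4: def={a,x} ue=∅

Live sets:
  live L0: ∅→{a,p}
  live L1: {a,p}→∅
  live L2: {a,p}→{a,p,w}
  live L3: {a,p,w}→{a,p}
  live L4: ∅→∅

live-out(L2) = ["a", "p", "w"]

Answer: ["a", "p", "w"]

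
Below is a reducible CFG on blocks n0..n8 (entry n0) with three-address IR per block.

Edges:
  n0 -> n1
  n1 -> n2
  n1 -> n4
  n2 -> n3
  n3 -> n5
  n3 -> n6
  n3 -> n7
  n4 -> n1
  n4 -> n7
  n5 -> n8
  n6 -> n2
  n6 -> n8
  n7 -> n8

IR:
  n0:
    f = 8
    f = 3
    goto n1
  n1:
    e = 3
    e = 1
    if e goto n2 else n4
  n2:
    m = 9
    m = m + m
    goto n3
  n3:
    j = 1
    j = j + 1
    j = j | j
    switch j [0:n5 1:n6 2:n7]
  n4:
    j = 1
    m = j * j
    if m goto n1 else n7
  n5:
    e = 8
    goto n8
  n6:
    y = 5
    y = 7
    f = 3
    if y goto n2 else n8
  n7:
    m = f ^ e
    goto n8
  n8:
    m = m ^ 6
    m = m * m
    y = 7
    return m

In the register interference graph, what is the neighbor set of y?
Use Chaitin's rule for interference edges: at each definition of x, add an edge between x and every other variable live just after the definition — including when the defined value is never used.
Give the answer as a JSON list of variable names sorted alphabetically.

Block summaries:
  n0 def {f} use ∅
  n1 def {e} use ∅
  n2 def {m} use ∅
  n3 def {j} use ∅
  n4 def {j,m} use ∅
  n5 def {e} use ∅
  n6 def {f,y} use ∅
  n7 def {m} use {e,f}
  n8 def {m,y} use {m}

Liveness:
  n0: in=∅ out={f}
  n1: in={f} out={e,f}
  n2: in={e,f} out={e,f,m}
  n3: in={e,f,m} out={e,f,m}
  n4: in={e,f} out={e,f}
  n5: in={m} out={m}
  n6: in={e,m} out={e,f,m}
  n7: in={e,f} out={m}
  n8: in={m} out=∅

Interference:
  e↔{f,j,m,y}
  f↔{e,j,m,y}
  j↔{e,f,m}
  m↔{e,f,j,y}
  y↔{e,f,m}

N(y) = ["e", "f", "m"]

Answer: ["e", "f", "m"]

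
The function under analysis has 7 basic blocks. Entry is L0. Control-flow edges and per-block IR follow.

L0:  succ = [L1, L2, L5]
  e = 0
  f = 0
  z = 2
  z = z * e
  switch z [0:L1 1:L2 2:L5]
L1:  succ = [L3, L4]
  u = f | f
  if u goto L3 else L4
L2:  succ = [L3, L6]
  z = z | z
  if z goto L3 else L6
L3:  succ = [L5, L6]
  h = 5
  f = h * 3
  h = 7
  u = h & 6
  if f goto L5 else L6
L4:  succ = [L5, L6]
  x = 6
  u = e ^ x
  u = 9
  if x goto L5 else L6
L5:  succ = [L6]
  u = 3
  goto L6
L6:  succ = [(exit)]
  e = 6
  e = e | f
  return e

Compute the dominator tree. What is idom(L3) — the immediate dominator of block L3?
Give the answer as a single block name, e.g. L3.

idom tree: L1←L0 L2←L0 L3←L0 L4←L1 L5←L0 L6←L0
Dom∩ at merges:
  L3: preds {L1,L2}: {L0,L1} ∩ {L0,L2} = {L0}; idom=L0
  L5: preds {L0,L3,L4}: {L0} ∩ {L0,L3} ∩ {L0,L1,L4} = {L0}; idom=L0
  L6: preds {L2,L3,L4,L5}: {L0,L2} ∩ {L0,L3} ∩ {L0,L1,L4} ∩ {L0,L5} = {L0}; idom=L0

idom(L3) = L0

Answer: L0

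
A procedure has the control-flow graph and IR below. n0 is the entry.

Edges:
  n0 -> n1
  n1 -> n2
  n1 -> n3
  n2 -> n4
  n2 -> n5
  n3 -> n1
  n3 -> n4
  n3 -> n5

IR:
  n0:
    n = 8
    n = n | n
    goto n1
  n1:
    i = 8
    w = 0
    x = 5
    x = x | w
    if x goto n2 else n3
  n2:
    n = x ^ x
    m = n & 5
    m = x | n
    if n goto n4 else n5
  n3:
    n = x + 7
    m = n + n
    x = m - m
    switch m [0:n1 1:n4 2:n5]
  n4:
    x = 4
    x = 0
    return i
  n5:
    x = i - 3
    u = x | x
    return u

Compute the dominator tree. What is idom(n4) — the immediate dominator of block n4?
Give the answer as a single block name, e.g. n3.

idom tree: n1←n0 n2←n1 n3←n1 n4←n1 n5←n1
Dom at joins:
  n1: preds {n0,n3}: {n0} ∩ {n0,n1,n3} = {n0}; idom=n0
  n4: preds {n2,n3}: {n0,n1,n2} ∩ {n0,n1,n3} = {n0,n1}; idom=n1
  n5: preds {n2,n3}: {n0,n1,n2} ∩ {n0,n1,n3} = {n0,n1}; idom=n1

idom(n4) = n1

Answer: n1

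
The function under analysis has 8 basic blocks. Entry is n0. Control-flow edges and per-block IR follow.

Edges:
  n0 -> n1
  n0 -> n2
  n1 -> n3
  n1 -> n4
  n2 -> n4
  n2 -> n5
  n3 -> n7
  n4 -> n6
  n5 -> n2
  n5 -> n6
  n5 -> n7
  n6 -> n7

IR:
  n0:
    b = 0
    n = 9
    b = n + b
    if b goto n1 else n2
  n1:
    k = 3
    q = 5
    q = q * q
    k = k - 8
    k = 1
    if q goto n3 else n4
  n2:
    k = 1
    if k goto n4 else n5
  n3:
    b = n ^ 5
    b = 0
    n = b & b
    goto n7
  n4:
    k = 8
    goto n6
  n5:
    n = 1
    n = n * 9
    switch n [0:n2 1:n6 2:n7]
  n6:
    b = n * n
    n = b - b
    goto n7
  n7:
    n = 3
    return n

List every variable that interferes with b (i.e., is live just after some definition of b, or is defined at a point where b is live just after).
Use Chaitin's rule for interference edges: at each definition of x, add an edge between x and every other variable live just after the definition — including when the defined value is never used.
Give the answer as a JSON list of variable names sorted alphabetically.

Per-block:
  n0: def={b,n} ue=∅
  n1: def={k,q} ue=∅
  n2: def={k} ue=∅
  n3: def={b,n} ue={n}
  n4: def={k} ue=∅
  n5: def={n} ue=∅
  n6: def={b,n} ue={n}
  n7: def={n} ue=∅

Live sets:
  n0: in=∅ out={n}
  n1: in={n} out={n}
  n2: in={n} out={n}
  n3: in={n} out=∅
  n4: in={n} out={n}
  n5: in=∅ out={n}
  n6: in={n} out=∅
  n7: in=∅ out=∅

Conflict graph:
  b↔{n}
  k↔{n,q}
  n↔{b,k,q}
  q↔{k,n}

N(b) = ["n"]

Answer: ["n"]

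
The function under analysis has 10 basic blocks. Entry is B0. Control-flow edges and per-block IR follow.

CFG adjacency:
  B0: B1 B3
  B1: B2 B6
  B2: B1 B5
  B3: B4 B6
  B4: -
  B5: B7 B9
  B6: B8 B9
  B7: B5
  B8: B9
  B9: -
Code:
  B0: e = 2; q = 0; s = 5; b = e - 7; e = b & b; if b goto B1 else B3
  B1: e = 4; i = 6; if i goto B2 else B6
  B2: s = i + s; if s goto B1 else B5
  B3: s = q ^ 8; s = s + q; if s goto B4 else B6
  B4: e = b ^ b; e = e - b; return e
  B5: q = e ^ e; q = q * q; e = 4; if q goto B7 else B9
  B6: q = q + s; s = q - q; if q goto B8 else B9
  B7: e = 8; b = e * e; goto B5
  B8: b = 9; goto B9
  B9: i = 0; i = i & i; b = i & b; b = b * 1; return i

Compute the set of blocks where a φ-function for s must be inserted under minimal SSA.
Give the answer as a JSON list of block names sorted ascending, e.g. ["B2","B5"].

Answer: ["B1", "B6", "B9"]

Analysis:
idom tree: B1←B0 B2←B1 B3←B0 B4←B3 B5←B2 B6←B0 B7←B5 B8←B6 B9←B0
Dom∩ at merges:
  B1: preds {B0,B2}: {B0} ∩ {B0,B1,B2} = {B0}; idom=B0
  B5: preds {B2,B7}: {B0,B1,B2} ∩ {B0,B1,B2,B5,B7} = {B0,B1,B2}; idom=B2
  B6: preds {B1,B3}: {B0,B1} ∩ {B0,B3} = {B0}; idom=B0
  B9: preds {B5,B6,B8}: {B0,B1,B2,B5} ∩ {B0,B6} ∩ {B0,B6,B8} = {B0}; idom=B0

Frontier:
  B1←B0: walk · to B0
  B1←B2: walk B2→B1 to B0
  B5←B2: walk · to B2
  B5←B7: walk B7→B5 to B2
  B6←B1: walk B1 to B0
  B6←B3: walk B3 to B0
  B9←B5: walk B5→B2→B1 to B0
  B9←B6: walk B6 to B0
  B9←B8: walk B8→B6 to B0
  B0: DF=∅
  B1: DF={B1,B6,B9}
  B2: DF={B1,B9}
  B3: DF={B6}
  B4: DF=∅
  B5: DF={B5,B9}
  B6: DF={B9}
  B7: DF={B5}
  B8: DF={B9}
  B9: DF=∅

φ for s: defs {B0,B2,B3,B6}
  DF⁺ = {B1,B6,B9}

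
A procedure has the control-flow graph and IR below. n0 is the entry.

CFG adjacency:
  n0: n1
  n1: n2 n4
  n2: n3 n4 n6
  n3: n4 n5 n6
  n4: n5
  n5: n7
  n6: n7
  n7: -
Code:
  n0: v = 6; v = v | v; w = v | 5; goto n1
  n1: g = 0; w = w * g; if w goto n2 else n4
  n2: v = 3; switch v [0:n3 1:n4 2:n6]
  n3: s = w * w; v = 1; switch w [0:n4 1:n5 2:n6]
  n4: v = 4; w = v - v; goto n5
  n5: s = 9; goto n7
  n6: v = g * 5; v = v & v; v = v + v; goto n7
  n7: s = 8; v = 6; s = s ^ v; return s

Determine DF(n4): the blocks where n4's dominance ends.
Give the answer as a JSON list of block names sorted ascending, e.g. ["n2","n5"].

idom tree: n1←n0 n2←n1 n3←n2 n4←n1 n5←n1 n6←n2 n7←n1
Dom at joins:
  n4: preds {n1,n2,n3}: {n0,n1} ∩ {n0,n1,n2} ∩ {n0,n1,n2,n3} = {n0,n1}; idom=n1
  n5: preds {n3,n4}: {n0,n1,n2,n3} ∩ {n0,n1,n4} = {n0,n1}; idom=n1
  n6: preds {n2,n3}: {n0,n1,n2} ∩ {n0,n1,n2,n3} = {n0,n1,n2}; idom=n2
  n7: preds {n5,n6}: {n0,n1,n5} ∩ {n0,n1,n2,n6} = {n0,n1}; idom=n1

DF walk-up:
  n4←n1: walk · to n1
  n4←n2: walk n2 to n1
  n4←n3: walk n3→n2 to n1
  n5←n3: walk n3→n2 to n1
  n5←n4: walk n4 to n1
  n6←n2: walk · to n2
  n6←n3: walk n3 to n2
  n7←n5: walk n5 to n1
  n7←n6: walk n6→n2 to n1
  n0 → ∅
  n1 → ∅
  n2 → {n4,n5,n7}
  n3 → {n4,n5,n6}
  n4 → {n5}
  n5 → {n7}
  n6 → {n7}
  n7 → ∅

DF(n4) = ["n5"]

Answer: ["n5"]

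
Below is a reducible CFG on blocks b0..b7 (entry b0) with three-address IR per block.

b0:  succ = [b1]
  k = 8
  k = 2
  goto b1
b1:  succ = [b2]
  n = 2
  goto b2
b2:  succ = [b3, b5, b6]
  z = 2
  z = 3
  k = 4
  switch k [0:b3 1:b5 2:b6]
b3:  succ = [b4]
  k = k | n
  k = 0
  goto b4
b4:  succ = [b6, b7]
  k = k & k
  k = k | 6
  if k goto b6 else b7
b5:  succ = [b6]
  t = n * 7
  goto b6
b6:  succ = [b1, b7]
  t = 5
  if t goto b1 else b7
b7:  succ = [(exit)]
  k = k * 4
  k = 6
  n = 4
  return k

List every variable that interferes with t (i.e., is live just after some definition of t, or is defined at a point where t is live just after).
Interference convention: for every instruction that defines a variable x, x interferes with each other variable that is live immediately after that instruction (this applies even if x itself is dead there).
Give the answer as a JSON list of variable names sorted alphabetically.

Block summaries:
  b0 def {k} use ∅
  b1 def {n} use ∅
  b2 def {k,z} use ∅
  b3 def {k} use {k,n}
  b4 def {k} use {k}
  b5 def {t} use {n}
  b6 def {t} use ∅
  b7 def {k,n} use {k}

Live sets:
  b0 li=∅ lo=∅
  b1 li=∅ lo={n}
  b2 li={n} lo={k,n}
  b3 li={k,n} lo={k}
  b4 li={k} lo={k}
  b5 li={k,n} lo={k}
  b6 li={k} lo={k}
  b7 li={k} lo=∅

Interfere edges:
  k↔{n,t}
  n↔{k,z}
  t↔{k}
  z↔{n}

N(t) = ["k"]

Answer: ["k"]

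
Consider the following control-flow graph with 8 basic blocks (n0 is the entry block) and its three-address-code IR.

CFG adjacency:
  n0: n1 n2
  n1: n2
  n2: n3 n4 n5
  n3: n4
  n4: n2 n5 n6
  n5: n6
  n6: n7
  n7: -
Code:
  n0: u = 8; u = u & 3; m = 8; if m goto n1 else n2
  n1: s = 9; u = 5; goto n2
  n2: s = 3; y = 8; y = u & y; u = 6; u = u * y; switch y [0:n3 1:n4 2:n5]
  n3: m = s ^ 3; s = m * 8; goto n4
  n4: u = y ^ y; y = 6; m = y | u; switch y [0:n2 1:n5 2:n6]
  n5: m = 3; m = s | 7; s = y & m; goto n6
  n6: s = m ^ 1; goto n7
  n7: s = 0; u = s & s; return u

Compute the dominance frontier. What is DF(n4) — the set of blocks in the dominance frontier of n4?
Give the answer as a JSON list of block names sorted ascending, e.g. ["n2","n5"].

idom tree: n1←n0 n2←n0 n3←n2 n4←n2 n5←n2 n6←n2 n7←n6
Join-block Dom:
  n2: preds {n0,n1,n4}: {n0} ∩ {n0,n1} ∩ {n0,n2,n4} = {n0}; idom=n0
  n4: preds {n2,n3}: {n0,n2} ∩ {n0,n2,n3} = {n0,n2}; idom=n2
  n5: preds {n2,n4}: {n0,n2} ∩ {n0,n2,n4} = {n0,n2}; idom=n2
  n6: preds {n4,n5}: {n0,n2,n4} ∩ {n0,n2,n5} = {n0,n2}; idom=n2

DF walk-up:
  n2←n0: walk · to n0
  n2←n1: walk n1 to n0
  n2←n4: walk n4→n2 to n0
  n4←n2: walk · to n2
  n4←n3: walk n3 to n2
  n5←n2: walk · to n2
  n5←n4: walk n4 to n2
  n6←n4: walk n4 to n2
  n6←n5: walk n5 to n2
  n0: DF=∅
  n1: DF={n2}
  n2: DF={n2}
  n3: DF={n4}
  n4: DF={n2,n5,n6}
  n5: DF={n6}
  n6: DF=∅
  n7: DF=∅

DF(n4) = ["n2", "n5", "n6"]

Answer: ["n2", "n5", "n6"]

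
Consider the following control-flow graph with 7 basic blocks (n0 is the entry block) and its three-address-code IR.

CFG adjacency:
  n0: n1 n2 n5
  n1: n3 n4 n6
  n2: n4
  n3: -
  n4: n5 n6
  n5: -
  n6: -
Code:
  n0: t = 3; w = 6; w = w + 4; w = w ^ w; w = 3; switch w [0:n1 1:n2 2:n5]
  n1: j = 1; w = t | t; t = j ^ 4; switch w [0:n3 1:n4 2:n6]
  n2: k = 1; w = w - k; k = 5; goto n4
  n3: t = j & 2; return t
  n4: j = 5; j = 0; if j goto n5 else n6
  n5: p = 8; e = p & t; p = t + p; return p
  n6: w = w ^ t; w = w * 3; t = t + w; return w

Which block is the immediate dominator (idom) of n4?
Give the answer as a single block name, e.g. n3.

idom tree: n1←n0 n2←n0 n3←n1 n4←n0 n5←n0 n6←n0
Dom at joins:
  n4: preds {n1,n2}: {n0,n1} ∩ {n0,n2} = {n0}; idom=n0
  n5: preds {n0,n4}: {n0} ∩ {n0,n4} = {n0}; idom=n0
  n6: preds {n1,n4}: {n0,n1} ∩ {n0,n4} = {n0}; idom=n0

idom(n4) = n0

Answer: n0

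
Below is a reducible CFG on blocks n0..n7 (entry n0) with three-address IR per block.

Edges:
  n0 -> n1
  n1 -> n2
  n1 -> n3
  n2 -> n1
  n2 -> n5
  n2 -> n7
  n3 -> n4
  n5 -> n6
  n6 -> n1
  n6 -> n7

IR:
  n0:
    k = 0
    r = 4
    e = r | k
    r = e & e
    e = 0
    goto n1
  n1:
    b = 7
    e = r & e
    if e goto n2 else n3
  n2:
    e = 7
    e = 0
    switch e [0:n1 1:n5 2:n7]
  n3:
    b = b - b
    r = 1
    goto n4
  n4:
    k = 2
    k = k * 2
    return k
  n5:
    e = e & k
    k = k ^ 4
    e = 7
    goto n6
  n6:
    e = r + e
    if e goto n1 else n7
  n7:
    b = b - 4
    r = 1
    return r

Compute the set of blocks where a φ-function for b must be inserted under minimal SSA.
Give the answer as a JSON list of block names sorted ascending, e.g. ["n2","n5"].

idom tree: n1←n0 n2←n1 n3←n1 n4←n3 n5←n2 n6←n5 n7←n2
Dom∩ at merges:
  n1: preds {n0,n2,n6}: {n0} ∩ {n0,n1,n2} ∩ {n0,n1,n2,n5,n6} = {n0}; idom=n0
  n7: preds {n2,n6}: {n0,n1,n2} ∩ {n0,n1,n2,n5,n6} = {n0,n1,n2}; idom=n2

DF derivation:
  n1←n0: walk · to n0
  n1←n2: walk n2→n1 to n0
  n1←n6: walk n6→n5→n2→n1 to n0
  n7←n2: walk · to n2
  n7←n6: walk n6→n5 to n2
  n0: DF=∅
  n1: DF={n1}
  n2: DF={n1}
  n3: DF=∅
  n4: DF=∅
  n5: DF={n1,n7}
  n6: DF={n1,n7}
  n7: DF=∅

φ for b: defs {n1,n3,n7}
  DF⁺ = {n1}

Answer: ["n1"]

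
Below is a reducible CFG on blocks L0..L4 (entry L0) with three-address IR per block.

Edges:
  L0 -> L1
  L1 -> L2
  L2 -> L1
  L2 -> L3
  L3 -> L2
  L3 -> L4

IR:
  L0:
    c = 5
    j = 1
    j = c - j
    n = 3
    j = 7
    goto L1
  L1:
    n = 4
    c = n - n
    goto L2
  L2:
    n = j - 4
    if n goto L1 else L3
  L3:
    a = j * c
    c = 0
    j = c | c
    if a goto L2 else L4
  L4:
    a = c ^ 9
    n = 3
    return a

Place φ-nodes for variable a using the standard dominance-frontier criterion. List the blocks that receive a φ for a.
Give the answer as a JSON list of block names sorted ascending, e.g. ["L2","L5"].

Answer: ["L1", "L2"]

Analysis:
idom tree: L1←L0 L2←L1 L3←L2 L4←L3
Join-block Dom:
  L1: preds {L0,L2}: {L0} ∩ {L0,L1,L2} = {L0}; idom=L0
  L2: preds {L1,L3}: {L0,L1} ∩ {L0,L1,L2,L3} = {L0,L1}; idom=L1

DF derivation:
  join L1 pred L0: · stop@L0
  join L1 pred L2: L2→L1 stop@L0
  join L2 pred L1: · stop@L1
  join L2 pred L3: L3→L2 stop@L1
  L0 → ∅
  L1 → {L1}
  L2 → {L1,L2}
  L3 → {L2}
  L4 → ∅

φ for a: defs {L3,L4}
  DF⁺ = {L1,L2}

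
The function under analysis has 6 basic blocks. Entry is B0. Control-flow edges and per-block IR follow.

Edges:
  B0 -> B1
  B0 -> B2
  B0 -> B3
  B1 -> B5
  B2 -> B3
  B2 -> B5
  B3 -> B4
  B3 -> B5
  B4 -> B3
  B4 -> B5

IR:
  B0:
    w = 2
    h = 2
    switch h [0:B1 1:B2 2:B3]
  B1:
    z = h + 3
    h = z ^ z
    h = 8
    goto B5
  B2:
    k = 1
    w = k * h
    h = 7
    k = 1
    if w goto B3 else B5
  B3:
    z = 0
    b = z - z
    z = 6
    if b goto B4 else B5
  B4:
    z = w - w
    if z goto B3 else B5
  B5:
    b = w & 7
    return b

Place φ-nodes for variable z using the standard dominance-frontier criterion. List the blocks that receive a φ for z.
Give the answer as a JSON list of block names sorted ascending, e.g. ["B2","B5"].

idom tree: B1←B0 B2←B0 B3←B0 B4←B3 B5←B0
Join-block Dom:
  B3: preds {B0,B2,B4}: {B0} ∩ {B0,B2} ∩ {B0,B3,B4} = {B0}; idom=B0
  B5: preds {B1,B2,B3,B4}: {B0,B1} ∩ {B0,B2} ∩ {B0,B3} ∩ {B0,B3,B4} = {B0}; idom=B0

DF walk-up:
  B3←B0: walk · to B0
  B3←B2: walk B2 to B0
  B3←B4: walk B4→B3 to B0
  B5←B1: walk B1 to B0
  B5←B2: walk B2 to B0
  B5←B3: walk B3 to B0
  B5←B4: walk B4→B3 to B0
  DF(B0)=∅
  DF(B1)={B5}
  DF(B2)={B3,B5}
  DF(B3)={B3,B5}
  DF(B4)={B3,B5}
  DF(B5)=∅

φ for z: defs {B1,B3,B4}
  DF⁺ = {B3,B5}

Answer: ["B3", "B5"]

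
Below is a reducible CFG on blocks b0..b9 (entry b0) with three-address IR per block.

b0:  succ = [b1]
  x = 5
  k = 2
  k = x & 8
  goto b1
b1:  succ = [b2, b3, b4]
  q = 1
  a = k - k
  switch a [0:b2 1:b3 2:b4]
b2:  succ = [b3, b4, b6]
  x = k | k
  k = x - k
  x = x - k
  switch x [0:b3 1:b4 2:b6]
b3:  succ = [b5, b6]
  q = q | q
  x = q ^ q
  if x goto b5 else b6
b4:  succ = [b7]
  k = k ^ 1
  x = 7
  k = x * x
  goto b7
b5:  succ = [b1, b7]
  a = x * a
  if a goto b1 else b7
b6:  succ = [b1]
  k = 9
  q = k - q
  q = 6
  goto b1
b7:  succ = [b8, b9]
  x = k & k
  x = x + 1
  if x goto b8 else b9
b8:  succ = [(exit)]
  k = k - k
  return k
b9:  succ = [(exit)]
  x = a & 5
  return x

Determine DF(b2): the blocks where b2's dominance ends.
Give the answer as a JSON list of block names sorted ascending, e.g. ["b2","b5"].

Answer: ["b3", "b4", "b6"]

Analysis:
idom tree: b1←b0 b2←b1 b3←b1 b4←b1 b5←b3 b6←b1 b7←b1 b8←b7 b9←b7
Join-block Dom:
  b1: preds {b0,b5,b6}: {b0} ∩ {b0,b1,b3,b5} ∩ {b0,b1,b6} = {b0}; idom=b0
  b3: preds {b1,b2}: {b0,b1} ∩ {b0,b1,b2} = {b0,b1}; idom=b1
  b4: preds {b1,b2}: {b0,b1} ∩ {b0,b1,b2} = {b0,b1}; idom=b1
  b6: preds {b2,b3}: {b0,b1,b2} ∩ {b0,b1,b3} = {b0,b1}; idom=b1
  b7: preds {b4,b5}: {b0,b1,b4} ∩ {b0,b1,b3,b5} = {b0,b1}; idom=b1

Frontier:
  join b1 pred b0: · stop@b0
  join b1 pred b5: b5→b3→b1 stop@b0
  join b1 pred b6: b6→b1 stop@b0
  join b3 pred b1: · stop@b1
  join b3 pred b2: b2 stop@b1
  join b4 pred b1: · stop@b1
  join b4 pred b2: b2 stop@b1
  join b6 pred b2: b2 stop@b1
  join b6 pred b3: b3 stop@b1
  join b7 pred b4: b4 stop@b1
  join b7 pred b5: b5→b3 stop@b1
  DF(b0)=∅
  DF(b1)={b1}
  DF(b2)={b3,b4,b6}
  DF(b3)={b1,b6,b7}
  DF(b4)={b7}
  DF(b5)={b1,b7}
  DF(b6)={b1}
  DF(b7)=∅
  DF(b8)=∅
  DF(b9)=∅

DF(b2) = ["b3", "b4", "b6"]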